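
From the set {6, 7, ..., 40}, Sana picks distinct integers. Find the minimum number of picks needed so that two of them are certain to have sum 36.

A set avoiding the sum 36 can contain at most one of each pair {x, 36−x}, plus the 11 elements whose complement lies outside the range or equal to its own complement.
The integers 18, …, 40 (23 of them) are such a set: any two sum to at least 18+19 = 37 > 36.
Any 24th integer completes one of the 12 pairs, so 24 choices force a sum of 36.

24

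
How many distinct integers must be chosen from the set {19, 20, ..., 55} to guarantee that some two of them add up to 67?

A set avoiding the sum 67 can contain at most one of each pair {x, 67−x}, plus the 7 elements whose complement lies outside the range.
The integers 34, …, 55 (22 of them) are such a set: any two sum to at least 34+35 = 69 > 67.
By pigeonhole, any 23rd integer completes one of the 15 pairs, so 23 choices force a sum of 67.

23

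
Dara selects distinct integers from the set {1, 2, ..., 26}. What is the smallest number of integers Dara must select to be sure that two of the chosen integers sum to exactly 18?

19

Group the elements by complementary pair {x, 18−x}: {1,17}, {2,16}, {3,15}, …, giving 8 two-element pairs; the single value 9 (it cannot pair with itself since the integers are distinct); and 9 integers whose partner 18−x falls outside [1,26].
Pigeonhole: treating each of those 18 groups as a pigeonhole, one can pick one integer per group — 18 integers — with no two summing to 18.
The 19th integer lands in an occupied pair, forcing a sum of 18.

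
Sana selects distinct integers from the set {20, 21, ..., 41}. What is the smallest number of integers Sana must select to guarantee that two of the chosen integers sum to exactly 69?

16

Two chosen integers sum to 69 exactly when both halves of some pair {x, 69−x} with 28 ≤ x ≤ 69−x ≤ 41 are chosen — 7 such pairs.
The remaining 8 elements (those with no distinct partner in range) can never complete a 69-sum, so the worst case takes all of them and one from each pair: 8 + 7 = 15.
Pigeonhole: the 16th integer has to be the second member of some pair, so 15 + 1 = 16.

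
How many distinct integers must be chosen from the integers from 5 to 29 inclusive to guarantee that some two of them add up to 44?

A set avoiding the sum 44 can contain at most one of each pair {x, 44−x}, plus the 11 elements whose complement lies outside the range or equal to its own complement.
The integers 5, …, 22 (18 of them) are such a set: any two sum to at least 5+6 = 11 and at most 21+22 = 43 < 44.
By the pigeonhole principle, any 19th integer completes one of the 7 pairs, so 19 choices force a sum of 44.

19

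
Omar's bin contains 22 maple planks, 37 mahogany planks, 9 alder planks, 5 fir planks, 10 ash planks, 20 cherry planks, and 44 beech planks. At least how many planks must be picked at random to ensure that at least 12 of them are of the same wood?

69

An adversary could hand out at most 11 planks per wood (alder, fir, ash run out sooner): 11 + 11 + 9 + 5 + 10 + 11 + 11 = 68 planks and still no wood has 12.
One more plank lands in a wood already at 11, so 69 draws are enough and 68 are not.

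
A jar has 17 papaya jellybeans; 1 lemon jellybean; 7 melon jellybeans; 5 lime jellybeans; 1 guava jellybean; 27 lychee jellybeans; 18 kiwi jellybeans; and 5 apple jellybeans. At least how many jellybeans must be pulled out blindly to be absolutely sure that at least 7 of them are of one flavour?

By the pigeonhole principle, the 8 flavours are the holes; the jellybeans drawn are the pigeons.
To avoid 7 of any one flavour, the worst case takes at most 6 of each flavour, or every jellybean of a flavour that has fewer than 6.
That gives 6 + 1 + 6 + 5 + 1 + 6 + 6 + 5 = 36 jellybeans with no flavour reaching 7.
The next jellybean forces some flavour to 7, so 36 + 1 = 37.

37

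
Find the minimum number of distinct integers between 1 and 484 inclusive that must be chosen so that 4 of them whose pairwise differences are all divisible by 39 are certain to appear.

118

Integers whose pairwise differences are multiples of 39 are exactly those sharing a remainder mod 39. By the pigeonhole principle, the 39 residue classes mod 39 are the pigeonholes.
With 117 integers one could put 3 in each residue class and have no class reach 4.
The 118th integer pushes some class to 4, so 39·3 + 1 = 118.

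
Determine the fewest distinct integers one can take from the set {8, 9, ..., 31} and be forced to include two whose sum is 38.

Two chosen integers sum to 38 exactly when both halves of some pair {x, 38−x} with 8 ≤ x ≤ 38−x ≤ 30 are chosen — 11 such pairs.
The remaining 2 elements (those with no distinct partner in range) can never complete a 38-sum, so the worst case takes all of them and one from each pair: 2 + 11 = 13.
The 14th integer has to be the second member of some pair, so 13 + 1 = 14.

14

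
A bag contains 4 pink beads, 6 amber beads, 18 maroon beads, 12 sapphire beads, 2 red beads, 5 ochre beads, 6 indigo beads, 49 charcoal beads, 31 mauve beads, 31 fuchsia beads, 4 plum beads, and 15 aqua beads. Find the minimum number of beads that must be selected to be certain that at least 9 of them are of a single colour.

By the pigeonhole principle, the 12 colours are the holes; the beads drawn are the pigeons.
To avoid 9 of any one colour, the worst case takes at most 8 of each colour, or every bead of a colour that has fewer than 8.
That gives 4 + 6 + 8 + 8 + 2 + 5 + 6 + 8 + 8 + 8 + 4 + 8 = 75 beads with no colour reaching 9.
The next bead forces some colour to 9, so 75 + 1 = 76.

76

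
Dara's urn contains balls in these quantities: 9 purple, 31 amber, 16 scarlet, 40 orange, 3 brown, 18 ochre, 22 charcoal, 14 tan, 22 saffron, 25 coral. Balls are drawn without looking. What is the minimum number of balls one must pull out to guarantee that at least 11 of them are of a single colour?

93

An adversary could hand out at most 10 balls per colour (purple, brown run out sooner): 9 + 10 + 10 + 10 + 3 + 10 + 10 + 10 + 10 + 10 = 92 balls and still no colour has 11.
One more ball lands in a colour already at 10, so 93 draws are enough and 92 are not.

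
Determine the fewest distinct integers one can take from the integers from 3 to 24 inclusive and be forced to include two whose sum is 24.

Two chosen integers sum to 24 exactly when both halves of some pair {x, 24−x} with 3 ≤ x ≤ 24−x ≤ 21 are chosen — 9 such pairs.
The remaining 4 elements (those with no distinct partner in range) can never complete a 24-sum, so the worst case takes all of them and one from each pair: 4 + 9 = 13.
The 14th integer has to be the second member of some pair, so 13 + 1 = 14.

14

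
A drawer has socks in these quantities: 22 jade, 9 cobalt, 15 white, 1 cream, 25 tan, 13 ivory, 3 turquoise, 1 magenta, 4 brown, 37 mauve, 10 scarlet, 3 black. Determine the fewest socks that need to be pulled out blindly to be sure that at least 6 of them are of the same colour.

48

An adversary could hand out at most 5 socks per colour (5 colours run out sooner): 5 + 5 + 5 + 1 + 5 + 5 + 3 + 1 + 4 + 5 + 5 + 3 = 47 socks and still no colour has 6.
By pigeonhole, one more sock lands in a colour already at 5, so 48 draws are enough and 47 are not.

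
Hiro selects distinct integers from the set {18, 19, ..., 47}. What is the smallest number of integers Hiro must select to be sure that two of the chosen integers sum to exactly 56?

Two chosen integers sum to 56 exactly when both halves of some pair {x, 56−x} with 18 ≤ x ≤ 56−x ≤ 38 are chosen — 10 such pairs.
The remaining 10 elements (those with no distinct partner in range) can never complete a 56-sum, so the worst case takes all of them and one from each pair: 10 + 10 = 20.
The 21st integer has to be the second member of some pair, so 20 + 1 = 21.

21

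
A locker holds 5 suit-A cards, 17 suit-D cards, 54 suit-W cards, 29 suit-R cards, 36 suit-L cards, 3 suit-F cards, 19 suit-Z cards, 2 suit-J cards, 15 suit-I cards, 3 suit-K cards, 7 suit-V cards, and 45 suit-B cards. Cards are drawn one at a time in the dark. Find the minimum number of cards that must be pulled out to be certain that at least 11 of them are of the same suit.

91

An adversary could hand out at most 10 cards per suit (5 suits run out sooner): 5 + 10 + 10 + 10 + 10 + 3 + 10 + 2 + 10 + 3 + 7 + 10 = 90 cards and still no suit has 11.
One more card lands in a suit already at 10, so 91 draws are enough and 90 are not.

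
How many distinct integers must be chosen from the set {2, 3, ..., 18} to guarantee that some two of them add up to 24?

Two chosen integers sum to 24 exactly when both halves of some pair {x, 24−x} with 6 ≤ x ≤ 24−x ≤ 18 are chosen — 6 such pairs.
The remaining 5 elements (those with no distinct partner in range) can never complete a 24-sum, so the worst case takes all of them and one from each pair: 5 + 6 = 11.
The 12th integer has to be the second member of some pair, so 11 + 1 = 12.

12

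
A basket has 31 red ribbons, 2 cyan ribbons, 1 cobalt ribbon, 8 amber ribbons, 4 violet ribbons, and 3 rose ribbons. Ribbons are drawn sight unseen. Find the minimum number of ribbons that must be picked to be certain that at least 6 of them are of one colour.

By pigeonhole, put each drawn ribbon into a box by colour. The largest draw with every box below 6 takes min(count, 5) from each colour; colours with fewer than 5 contribute all they have.
Σ min(cᵢ, 5) = 5 + 2 + 1 + 5 + 4 + 3 = 20.
Draw number 20 + 1 = 21 must push one box to 6.

21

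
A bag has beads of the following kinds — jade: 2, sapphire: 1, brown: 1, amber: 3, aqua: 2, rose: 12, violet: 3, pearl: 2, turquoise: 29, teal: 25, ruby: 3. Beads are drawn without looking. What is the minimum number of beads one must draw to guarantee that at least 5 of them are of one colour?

30

Put each drawn bead into a box by colour. The largest draw with every box below 5 takes min(count, 4) from each colour; colours with fewer than 4 contribute all they have.
Σ min(cᵢ, 4) = 2 + 1 + 1 + 3 + 2 + 4 + 3 + 2 + 4 + 4 + 3 = 29.
Draw number 29 + 1 = 30 must push one box to 5.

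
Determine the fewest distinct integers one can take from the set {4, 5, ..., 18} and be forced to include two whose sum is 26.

11

Two chosen integers sum to 26 exactly when both halves of some pair {x, 26−x} with 8 ≤ x ≤ 26−x ≤ 18 are chosen — 5 such pairs.
The remaining 5 elements (those with no distinct partner in range) can never complete a 26-sum, so the worst case takes all of them and one from each pair: 5 + 5 = 10.
The 11th integer has to be the second member of some pair, so 10 + 1 = 11.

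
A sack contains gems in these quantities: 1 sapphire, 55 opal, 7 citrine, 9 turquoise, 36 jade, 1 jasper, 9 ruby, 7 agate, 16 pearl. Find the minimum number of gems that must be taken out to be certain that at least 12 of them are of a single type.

68

By pigeonhole, the 9 types are the holes; the gems drawn are the pigeons.
To avoid 12 of any one type, the worst case takes at most 11 of each type, or every gem of a type that has fewer than 11.
That gives 1 + 11 + 7 + 9 + 11 + 1 + 9 + 7 + 11 = 67 gems with no type reaching 12.
The next gem forces some type to 12, so 67 + 1 = 68.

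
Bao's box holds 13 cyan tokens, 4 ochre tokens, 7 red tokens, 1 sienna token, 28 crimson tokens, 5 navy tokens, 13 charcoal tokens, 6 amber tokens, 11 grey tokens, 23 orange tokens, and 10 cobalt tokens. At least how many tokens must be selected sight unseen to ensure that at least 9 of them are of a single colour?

An adversary could hand out at most 8 tokens per colour (5 colours run out sooner): 8 + 4 + 7 + 1 + 8 + 5 + 8 + 6 + 8 + 8 + 8 = 71 tokens and still no colour has 9.
One more token lands in a colour already at 8, so 72 draws are enough and 71 are not.

72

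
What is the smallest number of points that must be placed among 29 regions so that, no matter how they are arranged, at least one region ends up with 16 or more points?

With 435 points one could put exactly 15 in each of the 29 regions, and no region would reach 16.
One more point must land in a region that already has 15, giving it 16.
So 29 × 15 + 1 = 436 points are required.

436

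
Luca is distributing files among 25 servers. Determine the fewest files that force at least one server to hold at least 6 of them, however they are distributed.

126

With 125 files one could put exactly 5 in each of the 25 servers, and no server would reach 6.
Pigeonhole: one more file must land in a server that already has 5, giving it 6.
So 25 × 5 + 1 = 126 files are required.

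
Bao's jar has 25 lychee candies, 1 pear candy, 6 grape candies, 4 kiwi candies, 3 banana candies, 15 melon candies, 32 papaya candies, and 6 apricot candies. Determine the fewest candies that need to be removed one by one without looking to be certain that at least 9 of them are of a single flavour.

45

An adversary could hand out at most 8 candies per flavour (5 flavours run out sooner): 8 + 1 + 6 + 4 + 3 + 8 + 8 + 6 = 44 candies and still no flavour has 9.
By pigeonhole, one more candy lands in a flavour already at 8, so 45 draws are enough and 44 are not.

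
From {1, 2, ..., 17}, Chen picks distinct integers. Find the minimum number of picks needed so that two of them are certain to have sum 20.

A set avoiding the sum 20 can contain at most one of each pair {x, 20−x}, plus the 3 elements whose complement lies outside the range or equal to its own complement.
The integers 1, …, 10 (10 of them) are such a set: any two sum to at least 1+2 = 3 and at most 9+10 = 19 < 20.
Pigeonhole: any 11th integer completes one of the 7 pairs, so 11 choices force a sum of 20.

11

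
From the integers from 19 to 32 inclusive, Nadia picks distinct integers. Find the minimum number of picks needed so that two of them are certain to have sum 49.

9

Two chosen integers sum to 49 exactly when both halves of some pair {x, 49−x} with 19 ≤ x ≤ 49−x ≤ 30 are chosen — 6 such pairs.
The remaining 2 elements (those with no distinct partner in range) can never complete a 49-sum, so the worst case takes all of them and one from each pair: 2 + 6 = 8.
The 9th integer has to be the second member of some pair, so 8 + 1 = 9.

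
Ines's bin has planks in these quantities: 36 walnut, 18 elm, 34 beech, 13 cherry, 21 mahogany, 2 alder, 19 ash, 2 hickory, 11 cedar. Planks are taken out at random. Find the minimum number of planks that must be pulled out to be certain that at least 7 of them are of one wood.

47

Put each drawn plank into a box by wood. The largest draw with every box below 7 takes min(count, 6) from each wood; woods with fewer than 6 contribute all they have.
Σ min(cᵢ, 6) = 6 + 6 + 6 + 6 + 6 + 2 + 6 + 2 + 6 = 46.
Draw number 46 + 1 = 47 must push one box to 7.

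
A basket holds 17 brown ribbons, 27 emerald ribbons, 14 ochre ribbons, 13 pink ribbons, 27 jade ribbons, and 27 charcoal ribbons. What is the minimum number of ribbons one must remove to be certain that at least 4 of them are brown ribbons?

In the worst case for collecting brown ribbons, every non-brown ribbon comes out first.
There are 27 + 14 + 13 + 27 + 27 = 108 non-brown ribbons altogether.
After those, each further ribbon must be brown, so 108 + 4 = 112 draws guarantee 4 brown ribbons.

112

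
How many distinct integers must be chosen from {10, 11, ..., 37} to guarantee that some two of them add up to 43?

Group the elements by complementary pair {x, 43−x}: {10,33}, {11,32}, {12,31}, …, giving 12 two-element pairs and 4 integers whose partner 43−x falls outside [10,37].
Treating each of those 16 groups as a pigeonhole, one can pick one integer per group — 16 integers — with no two summing to 43.
The 17th integer lands in an occupied pair, forcing a sum of 43.

17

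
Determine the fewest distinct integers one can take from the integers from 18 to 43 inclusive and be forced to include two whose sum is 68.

Two chosen integers sum to 68 exactly when both halves of some pair {x, 68−x} with 25 ≤ x ≤ 68−x ≤ 43 are chosen — 9 such pairs.
The remaining 8 elements (those with no distinct partner in range) can never complete a 68-sum, so the worst case takes all of them and one from each pair: 8 + 9 = 17.
Pigeonhole: the 18th integer has to be the second member of some pair, so 17 + 1 = 18.

18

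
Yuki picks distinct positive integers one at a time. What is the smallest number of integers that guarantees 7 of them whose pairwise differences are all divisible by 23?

139

Integers whose pairwise differences are multiples of 23 are exactly those sharing a remainder mod 23. By the pigeonhole principle, the 23 residue classes mod 23 are the pigeonholes.
With 138 integers one could put 6 in each residue class and have no class reach 7.
The 139th integer pushes some class to 7, so 23·6 + 1 = 139.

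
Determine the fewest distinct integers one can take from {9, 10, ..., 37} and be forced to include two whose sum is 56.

21

A set avoiding the sum 56 can contain at most one of each pair {x, 56−x}, plus the 11 elements whose complement lies outside the range or equal to its own complement.
The integers 9, …, 28 (20 of them) are such a set: any two sum to at least 9+10 = 19 and at most 27+28 = 55 < 56.
By the pigeonhole principle, any 21st integer completes one of the 9 pairs, so 21 choices force a sum of 56.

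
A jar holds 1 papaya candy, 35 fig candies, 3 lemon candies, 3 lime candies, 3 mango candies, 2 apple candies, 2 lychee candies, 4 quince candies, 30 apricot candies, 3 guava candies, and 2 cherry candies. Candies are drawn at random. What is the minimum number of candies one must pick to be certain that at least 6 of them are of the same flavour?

34

Pigeonhole: put each drawn candy into a box by flavour. The largest draw with every box below 6 takes min(count, 5) from each flavour; flavours with fewer than 5 contribute all they have.
Σ min(cᵢ, 5) = 1 + 5 + 3 + 3 + 3 + 2 + 2 + 4 + 5 + 3 + 2 = 33.
Draw number 33 + 1 = 34 must push one box to 6.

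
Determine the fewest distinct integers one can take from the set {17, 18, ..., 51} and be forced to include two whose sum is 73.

Group the elements by complementary pair {x, 73−x}: {22,51}, {23,50}, {24,49}, …, giving 15 two-element pairs and 5 integers whose partner 73−x falls outside [17,51].
Treating each of those 20 groups as a pigeonhole, one can pick one integer per group — 20 integers — with no two summing to 73.
The 21st integer lands in an occupied pair, forcing a sum of 73.

21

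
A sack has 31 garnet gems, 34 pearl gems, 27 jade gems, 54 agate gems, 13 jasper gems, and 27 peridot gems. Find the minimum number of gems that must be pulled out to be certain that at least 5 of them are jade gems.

In the worst case for collecting jade gems, every non-jade gem comes out first.
There are 31 + 34 + 54 + 13 + 27 = 159 non-jade gems altogether.
After those, each further gem must be jade, so 159 + 5 = 164 draws guarantee 5 jade gems.

164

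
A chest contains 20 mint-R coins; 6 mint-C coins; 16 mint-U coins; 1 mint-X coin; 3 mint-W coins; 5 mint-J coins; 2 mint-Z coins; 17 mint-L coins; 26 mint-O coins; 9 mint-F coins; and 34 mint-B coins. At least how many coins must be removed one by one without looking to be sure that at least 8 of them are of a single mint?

An adversary could hand out at most 7 coins per mint (5 mints run out sooner): 7 + 6 + 7 + 1 + 3 + 5 + 2 + 7 + 7 + 7 + 7 = 59 coins and still no mint has 8.
Pigeonhole: one more coin lands in a mint already at 7, so 60 draws are enough and 59 are not.

60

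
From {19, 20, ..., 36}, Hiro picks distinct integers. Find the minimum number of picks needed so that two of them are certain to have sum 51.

12

Group the elements by complementary pair {x, 51−x}: {19,32}, {20,31}, {21,30}, …, giving 7 two-element pairs and 4 integers whose partner 51−x falls outside [19,36].
Treating each of those 11 groups as a pigeonhole, one can pick one integer per group — 11 integers — with no two summing to 51.
The 12th integer lands in an occupied pair, forcing a sum of 51.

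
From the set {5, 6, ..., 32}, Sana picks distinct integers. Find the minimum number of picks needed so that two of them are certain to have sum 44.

Two chosen integers sum to 44 exactly when both halves of some pair {x, 44−x} with 12 ≤ x ≤ 44−x ≤ 32 are chosen — 10 such pairs.
The remaining 8 elements (those with no distinct partner in range) can never complete a 44-sum, so the worst case takes all of them and one from each pair: 8 + 10 = 18.
Pigeonhole: the 19th integer has to be the second member of some pair, so 18 + 1 = 19.

19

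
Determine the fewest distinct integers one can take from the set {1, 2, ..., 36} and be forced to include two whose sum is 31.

A set avoiding the sum 31 can contain at most one of each pair {x, 31−x}, plus the 6 elements whose complement lies outside the range.
The integers 16, …, 36 (21 of them) are such a set: any two sum to at least 16+17 = 33 > 31.
Any 22nd integer completes one of the 15 pairs, so 22 choices force a sum of 31.

22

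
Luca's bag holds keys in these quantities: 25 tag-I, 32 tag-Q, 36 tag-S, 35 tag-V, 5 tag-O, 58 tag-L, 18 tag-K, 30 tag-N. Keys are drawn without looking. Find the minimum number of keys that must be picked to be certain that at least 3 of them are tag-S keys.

206

In the worst case for collecting tag-S keys, every non-tag-S key comes out first.
There are 25 + 32 + 35 + 5 + 58 + 18 + 30 = 203 non-tag-S keys altogether.
After those, each further key must be tag-S, so 203 + 3 = 206 draws guarantee 3 tag-S keys.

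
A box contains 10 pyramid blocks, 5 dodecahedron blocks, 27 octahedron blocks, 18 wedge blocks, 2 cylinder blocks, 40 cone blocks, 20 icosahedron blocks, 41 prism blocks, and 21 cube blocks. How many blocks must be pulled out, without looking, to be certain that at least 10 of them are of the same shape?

An adversary could hand out at most 9 blocks per shape (dodecahedron, cylinder run out sooner): 9 + 5 + 9 + 9 + 2 + 9 + 9 + 9 + 9 = 70 blocks and still no shape has 10.
One more block lands in a shape already at 9, so 71 draws are enough and 70 are not.

71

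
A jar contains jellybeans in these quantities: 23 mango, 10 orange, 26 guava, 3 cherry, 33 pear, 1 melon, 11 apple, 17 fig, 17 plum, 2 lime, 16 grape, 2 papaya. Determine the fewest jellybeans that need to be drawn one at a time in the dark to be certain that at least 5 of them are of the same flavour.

41

Pigeonhole: the 12 flavours are the holes; the jellybeans drawn are the pigeons.
To avoid 5 of any one flavour, the worst case takes at most 4 of each flavour, or every jellybean of a flavour that has fewer than 4.
That gives 4 + 4 + 4 + 3 + 4 + 1 + 4 + 4 + 4 + 2 + 4 + 2 = 40 jellybeans with no flavour reaching 5.
The next jellybean forces some flavour to 5, so 40 + 1 = 41.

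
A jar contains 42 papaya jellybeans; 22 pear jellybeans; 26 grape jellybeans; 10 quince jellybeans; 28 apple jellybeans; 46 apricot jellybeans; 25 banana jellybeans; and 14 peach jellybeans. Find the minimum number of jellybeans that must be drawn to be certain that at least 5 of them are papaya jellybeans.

176

In the worst case for collecting papaya jellybeans, every non-papaya jellybean comes out first.
There are 22 + 26 + 10 + 28 + 46 + 25 + 14 = 171 non-papaya jellybeans altogether.
After those, each further jellybean must be papaya, so 171 + 5 = 176 draws guarantee 5 papaya jellybeans.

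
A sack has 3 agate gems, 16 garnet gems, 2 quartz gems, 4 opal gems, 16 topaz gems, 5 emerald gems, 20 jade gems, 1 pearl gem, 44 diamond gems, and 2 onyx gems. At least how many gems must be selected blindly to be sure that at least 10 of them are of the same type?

An adversary could hand out at most 9 gems per type (6 types run out sooner): 3 + 9 + 2 + 4 + 9 + 5 + 9 + 1 + 9 + 2 = 53 gems and still no type has 10.
By pigeonhole, one more gem lands in a type already at 9, so 54 draws are enough and 53 are not.

54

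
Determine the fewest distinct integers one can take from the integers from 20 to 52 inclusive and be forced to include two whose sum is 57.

A set avoiding the sum 57 can contain at most one of each pair {x, 57−x}, plus the 15 elements whose complement lies outside the range.
The integers 29, …, 52 (24 of them) are such a set: any two sum to at least 29+30 = 59 > 57.
By the pigeonhole principle, any 25th integer completes one of the 9 pairs, so 25 choices force a sum of 57.

25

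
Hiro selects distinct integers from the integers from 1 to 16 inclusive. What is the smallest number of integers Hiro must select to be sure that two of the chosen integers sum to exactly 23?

12

A set avoiding the sum 23 can contain at most one of each pair {x, 23−x}, plus the 6 elements whose complement lies outside the range.
The integers 1, …, 11 (11 of them) are such a set: any two sum to at least 1+2 = 3 and at most 10+11 = 21 < 23.
By the pigeonhole principle, any 12th integer completes one of the 5 pairs, so 12 choices force a sum of 23.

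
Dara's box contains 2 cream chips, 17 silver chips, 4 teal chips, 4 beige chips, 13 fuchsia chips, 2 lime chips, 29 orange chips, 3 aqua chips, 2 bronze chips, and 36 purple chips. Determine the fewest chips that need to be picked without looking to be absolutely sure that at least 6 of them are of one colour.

38

An adversary could hand out at most 5 chips per colour (6 colours run out sooner): 2 + 5 + 4 + 4 + 5 + 2 + 5 + 3 + 2 + 5 = 37 chips and still no colour has 6.
One more chip lands in a colour already at 5, so 38 draws are enough and 37 are not.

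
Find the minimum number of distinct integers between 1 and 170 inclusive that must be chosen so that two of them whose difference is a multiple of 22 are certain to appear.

23

Integers whose pairwise differences are multiples of 22 are exactly those sharing a remainder mod 22. The 22 residue classes mod 22 are the pigeonholes.
With 22 integers one could put 1 in each residue class and have no class reach 2.
The 23rd integer pushes some class to 2, so 22·1 + 1 = 23.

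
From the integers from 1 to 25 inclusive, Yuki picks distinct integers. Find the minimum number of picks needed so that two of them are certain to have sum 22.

A set avoiding the sum 22 can contain at most one of each pair {x, 22−x}, plus the 5 elements whose complement lies outside the range or equal to its own complement.
The integers 11, …, 25 (15 of them) are such a set: any two sum to at least 11+12 = 23 > 22.
Any 16th integer completes one of the 10 pairs, so 16 choices force a sum of 22.

16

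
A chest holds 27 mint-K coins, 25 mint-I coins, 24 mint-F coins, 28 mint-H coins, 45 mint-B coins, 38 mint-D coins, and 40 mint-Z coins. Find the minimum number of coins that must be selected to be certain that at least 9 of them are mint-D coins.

In the worst case for collecting mint-D coins, every non-mint-D coin comes out first.
There are 27 + 25 + 24 + 28 + 45 + 40 = 189 non-mint-D coins altogether.
After those, each further coin must be mint-D, so 189 + 9 = 198 draws guarantee 9 mint-D coins.

198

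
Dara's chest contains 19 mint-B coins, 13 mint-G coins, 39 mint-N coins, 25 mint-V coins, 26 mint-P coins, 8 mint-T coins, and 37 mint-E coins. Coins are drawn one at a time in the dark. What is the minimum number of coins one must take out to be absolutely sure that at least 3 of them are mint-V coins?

In the worst case for collecting mint-V coins, every non-mint-V coin comes out first.
There are 19 + 13 + 39 + 26 + 8 + 37 = 142 non-mint-V coins altogether.
After those, each further coin must be mint-V, so 142 + 3 = 145 draws guarantee 3 mint-V coins.

145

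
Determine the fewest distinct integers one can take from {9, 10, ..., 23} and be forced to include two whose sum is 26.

A set avoiding the sum 26 can contain at most one of each pair {x, 26−x}, plus the 7 elements whose complement lies outside the range or equal to its own complement.
The integers 13, …, 23 (11 of them) are such a set: any two sum to at least 13+14 = 27 > 26.
By pigeonhole, any 12th integer completes one of the 4 pairs, so 12 choices force a sum of 26.

12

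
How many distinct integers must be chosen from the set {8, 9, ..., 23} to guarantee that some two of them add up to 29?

10

Group the elements by complementary pair {x, 29−x}: {8,21}, {9,20}, {10,19}, …, giving 7 two-element pairs and 2 integers whose partner 29−x falls outside [8,23].
Treating each of those 9 groups as a pigeonhole, one can pick one integer per group — 9 integers — with no two summing to 29.
The 10th integer lands in an occupied pair, forcing a sum of 29.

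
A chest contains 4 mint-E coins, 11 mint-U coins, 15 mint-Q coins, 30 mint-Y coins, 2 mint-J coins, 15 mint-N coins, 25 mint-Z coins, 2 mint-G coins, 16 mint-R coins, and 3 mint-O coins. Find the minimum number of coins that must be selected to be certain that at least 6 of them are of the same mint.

An adversary could hand out at most 5 coins per mint (4 mints run out sooner): 4 + 5 + 5 + 5 + 2 + 5 + 5 + 2 + 5 + 3 = 41 coins and still no mint has 6.
Pigeonhole: one more coin lands in a mint already at 5, so 42 draws are enough and 41 are not.

42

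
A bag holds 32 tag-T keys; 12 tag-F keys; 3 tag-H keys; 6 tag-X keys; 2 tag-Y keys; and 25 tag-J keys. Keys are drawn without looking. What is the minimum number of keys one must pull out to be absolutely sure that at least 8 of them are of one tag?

By pigeonhole, the 6 tags are the holes; the keys drawn are the pigeons.
To avoid 8 of any one tag, the worst case takes at most 7 of each tag, or every key of a tag that has fewer than 7.
That gives 7 + 7 + 3 + 6 + 2 + 7 = 32 keys with no tag reaching 8.
The next key forces some tag to 8, so 32 + 1 = 33.

33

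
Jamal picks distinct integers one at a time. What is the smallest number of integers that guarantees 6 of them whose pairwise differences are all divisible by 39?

196

Integers whose pairwise differences are multiples of 39 are exactly those sharing a remainder mod 39. Pigeonhole: the 39 residue classes mod 39 are the pigeonholes.
With 195 integers one could put 5 in each residue class and have no class reach 6.
The 196th integer pushes some class to 6, so 39·5 + 1 = 196.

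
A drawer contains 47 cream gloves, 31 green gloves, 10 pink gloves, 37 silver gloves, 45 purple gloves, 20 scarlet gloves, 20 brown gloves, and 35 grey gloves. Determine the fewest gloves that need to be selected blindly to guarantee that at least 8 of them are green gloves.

222

In the worst case for collecting green gloves, every non-green glove comes out first.
There are 47 + 10 + 37 + 45 + 20 + 20 + 35 = 214 non-green gloves altogether.
After those, each further glove must be green, so 214 + 8 = 222 draws guarantee 8 green gloves.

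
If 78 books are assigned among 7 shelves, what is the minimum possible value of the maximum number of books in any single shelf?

12

Pigeonhole: the 7 shelves are the holes and the 78 books are the pigeons.
If every shelf held at most 11 books, the total would be at most 7 × 11 = 77, which is less than 78.
So some shelf holds at least ⌈78/7⌉ = 12 books.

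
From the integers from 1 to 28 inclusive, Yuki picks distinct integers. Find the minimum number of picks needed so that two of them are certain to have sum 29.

15

Group the elements by complementary pair {x, 29−x}: {1,28}, {2,27}, {3,26}, …, giving 14 two-element pairs.
Treating each of those 14 groups as a pigeonhole, one can pick one integer per group — 14 integers — with no two summing to 29.
The 15th integer lands in an occupied pair, forcing a sum of 29.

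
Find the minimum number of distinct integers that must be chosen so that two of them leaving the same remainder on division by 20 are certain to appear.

The 20 residue classes mod 20 are the pigeonholes.
With 20 integers one could put 1 in each residue class and have no class reach 2.
The 21st integer pushes some class to 2, so 20·1 + 1 = 21.

21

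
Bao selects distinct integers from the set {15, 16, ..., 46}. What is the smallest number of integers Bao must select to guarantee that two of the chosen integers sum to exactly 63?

Group the elements by complementary pair {x, 63−x}: {17,46}, {18,45}, {19,44}, …, giving 15 two-element pairs and 2 integers whose partner 63−x falls outside [15,46].
Treating each of those 17 groups as a pigeonhole, one can pick one integer per group — 17 integers — with no two summing to 63.
The 18th integer lands in an occupied pair, forcing a sum of 63.

18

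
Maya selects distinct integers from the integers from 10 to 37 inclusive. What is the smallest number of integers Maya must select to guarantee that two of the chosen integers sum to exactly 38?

20

Two chosen integers sum to 38 exactly when both halves of some pair {x, 38−x} with 10 ≤ x ≤ 38−x ≤ 28 are chosen — 9 such pairs.
The remaining 10 elements (those with no distinct partner in range) can never complete a 38-sum, so the worst case takes all of them and one from each pair: 10 + 9 = 19.
The 20th integer has to be the second member of some pair, so 19 + 1 = 20.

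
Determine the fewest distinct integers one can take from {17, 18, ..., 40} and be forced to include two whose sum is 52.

Two chosen integers sum to 52 exactly when both halves of some pair {x, 52−x} with 17 ≤ x ≤ 52−x ≤ 35 are chosen — 9 such pairs.
The remaining 6 elements (those with no distinct partner in range) can never complete a 52-sum, so the worst case takes all of them and one from each pair: 6 + 9 = 15.
The 16th integer has to be the second member of some pair, so 15 + 1 = 16.

16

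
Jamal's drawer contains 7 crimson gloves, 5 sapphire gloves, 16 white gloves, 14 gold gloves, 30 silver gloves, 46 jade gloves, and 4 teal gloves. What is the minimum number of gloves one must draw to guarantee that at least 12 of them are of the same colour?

An adversary could hand out at most 11 gloves per colour (crimson, sapphire, teal run out sooner): 7 + 5 + 11 + 11 + 11 + 11 + 4 = 60 gloves and still no colour has 12.
One more glove lands in a colour already at 11, so 61 draws are enough and 60 are not.

61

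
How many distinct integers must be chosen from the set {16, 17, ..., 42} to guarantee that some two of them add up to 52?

A set avoiding the sum 52 can contain at most one of each pair {x, 52−x}, plus the 7 elements whose complement lies outside the range or equal to its own complement.
The integers 26, …, 42 (17 of them) are such a set: any two sum to at least 26+27 = 53 > 52.
Pigeonhole: any 18th integer completes one of the 10 pairs, so 18 choices force a sum of 52.

18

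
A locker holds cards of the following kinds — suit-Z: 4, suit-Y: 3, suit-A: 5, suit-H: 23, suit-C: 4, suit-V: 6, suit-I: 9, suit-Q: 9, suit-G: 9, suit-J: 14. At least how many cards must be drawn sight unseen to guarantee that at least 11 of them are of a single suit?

By pigeonhole, the 10 suits are the holes; the cards drawn are the pigeons.
To avoid 11 of any one suit, the worst case takes at most 10 of each suit, or every card of a suit that has fewer than 10.
That gives 4 + 3 + 5 + 10 + 4 + 6 + 9 + 9 + 9 + 10 = 69 cards with no suit reaching 11.
The next card forces some suit to 11, so 69 + 1 = 70.

70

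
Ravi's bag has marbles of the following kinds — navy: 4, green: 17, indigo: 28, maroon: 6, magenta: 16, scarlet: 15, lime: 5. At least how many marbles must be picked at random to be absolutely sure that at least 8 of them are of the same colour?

Put each drawn marble into a box by colour. The largest draw with every box below 8 takes min(count, 7) from each colour; colours with fewer than 7 contribute all they have.
Σ min(cᵢ, 7) = 4 + 7 + 7 + 6 + 7 + 7 + 5 = 43.
Draw number 43 + 1 = 44 must push one box to 8.

44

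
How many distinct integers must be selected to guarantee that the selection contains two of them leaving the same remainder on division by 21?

22

The 21 residue classes mod 21 are the pigeonholes.
With 21 integers one could put 1 in each residue class and have no class reach 2.
The 22nd integer pushes some class to 2, so 21·1 + 1 = 22.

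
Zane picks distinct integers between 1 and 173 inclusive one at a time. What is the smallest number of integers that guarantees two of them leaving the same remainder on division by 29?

The 29 residue classes mod 29 are the pigeonholes.
With 29 integers one could put 1 in each residue class and have no class reach 2.
The 30th integer pushes some class to 2, so 29·1 + 1 = 30.

30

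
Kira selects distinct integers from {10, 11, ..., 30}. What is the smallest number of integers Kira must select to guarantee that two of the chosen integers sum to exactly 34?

A set avoiding the sum 34 can contain at most one of each pair {x, 34−x}, plus the 7 elements whose complement lies outside the range or equal to its own complement.
The integers 17, …, 30 (14 of them) are such a set: any two sum to at least 17+18 = 35 > 34.
By the pigeonhole principle, any 15th integer completes one of the 7 pairs, so 15 choices force a sum of 34.

15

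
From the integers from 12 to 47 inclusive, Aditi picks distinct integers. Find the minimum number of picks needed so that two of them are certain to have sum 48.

25

A set avoiding the sum 48 can contain at most one of each pair {x, 48−x}, plus the 12 elements whose complement lies outside the range or equal to its own complement.
The integers 24, …, 47 (24 of them) are such a set: any two sum to at least 24+25 = 49 > 48.
By the pigeonhole principle, any 25th integer completes one of the 12 pairs, so 25 choices force a sum of 48.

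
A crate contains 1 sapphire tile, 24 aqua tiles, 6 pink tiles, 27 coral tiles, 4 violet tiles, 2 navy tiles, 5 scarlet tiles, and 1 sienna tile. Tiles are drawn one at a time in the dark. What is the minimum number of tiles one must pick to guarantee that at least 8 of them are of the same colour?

Pigeonhole: put each drawn tile into a box by colour. The largest draw with every box below 8 takes min(count, 7) from each colour; colours with fewer than 7 contribute all they have.
Σ min(cᵢ, 7) = 1 + 7 + 6 + 7 + 4 + 2 + 5 + 1 = 33.
Draw number 33 + 1 = 34 must push one box to 8.

34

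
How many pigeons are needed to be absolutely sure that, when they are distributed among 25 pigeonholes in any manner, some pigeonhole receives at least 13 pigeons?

301

With 300 pigeons one could put exactly 12 in each of the 25 pigeonholes, and no pigeonhole would reach 13.
One more pigeon must land in a pigeonhole that already has 12, giving it 13.
So 25 × 12 + 1 = 301 pigeons are required.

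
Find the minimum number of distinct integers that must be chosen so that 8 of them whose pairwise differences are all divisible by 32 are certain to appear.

225

Integers whose pairwise differences are multiples of 32 are exactly those sharing a remainder mod 32. The 32 residue classes mod 32 are the pigeonholes.
With 224 integers one could put 7 in each residue class and have no class reach 8.
The 225th integer pushes some class to 8, so 32·7 + 1 = 225.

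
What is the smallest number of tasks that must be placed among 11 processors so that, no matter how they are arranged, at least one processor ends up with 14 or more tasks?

144

With 143 tasks one could put exactly 13 in each of the 11 processors, and no processor would reach 14.
One more task must land in a processor that already has 13, giving it 14.
So 11 × 13 + 1 = 144 tasks are required.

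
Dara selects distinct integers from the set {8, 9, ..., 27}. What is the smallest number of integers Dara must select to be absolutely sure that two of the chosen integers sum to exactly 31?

13

Group the elements by complementary pair {x, 31−x}: {8,23}, {9,22}, {10,21}, …, giving 8 two-element pairs and 4 integers whose partner 31−x falls outside [8,27].
By pigeonhole, treating each of those 12 groups as a pigeonhole, one can pick one integer per group — 12 integers — with no two summing to 31.
The 13th integer lands in an occupied pair, forcing a sum of 31.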